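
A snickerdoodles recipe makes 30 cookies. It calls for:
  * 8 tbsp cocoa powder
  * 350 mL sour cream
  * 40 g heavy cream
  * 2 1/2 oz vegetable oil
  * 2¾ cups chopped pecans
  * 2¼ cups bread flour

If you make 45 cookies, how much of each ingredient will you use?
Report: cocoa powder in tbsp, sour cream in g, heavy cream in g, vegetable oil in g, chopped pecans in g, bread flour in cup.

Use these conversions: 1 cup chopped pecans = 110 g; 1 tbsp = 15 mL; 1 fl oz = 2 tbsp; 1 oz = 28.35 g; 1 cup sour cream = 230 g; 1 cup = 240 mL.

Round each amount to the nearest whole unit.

Scaling factor: 45/30 = 3/2 = 1.5.
cocoa powder: 8 tbsp × 3/2 = 12 tbsp
sour cream: 350 mL × 3/2 ÷ 240 mL/cup × 230 g/cup ≈ 503 g
heavy cream: 40 g × 3/2 = 60 g
vegetable oil: 2.5 oz × 3/2 × 28.35 g/oz ≈ 106 g
chopped pecans: 2.75 cup × 3/2 × 110 g/cup ≈ 454 g
bread flour: 2.25 cup × 3/2 ≈ 3 cup

cocoa powder: 12 tbsp; sour cream: 503 g; heavy cream: 60 g; vegetable oil: 106 g; chopped pecans: 454 g; bread flour: 3 cup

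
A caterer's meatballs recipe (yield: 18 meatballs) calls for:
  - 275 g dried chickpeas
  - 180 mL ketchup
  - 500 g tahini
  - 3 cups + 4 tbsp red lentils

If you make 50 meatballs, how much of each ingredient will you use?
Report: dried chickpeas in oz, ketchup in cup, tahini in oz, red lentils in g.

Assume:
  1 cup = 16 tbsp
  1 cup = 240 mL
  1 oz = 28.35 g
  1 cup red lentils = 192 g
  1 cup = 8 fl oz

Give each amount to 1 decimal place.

dried chickpeas: 26.9 oz; ketchup: 2.1 cup; tahini: 49.0 oz; red lentils: 1733.3 g

Scaling factor: 50/18 = 25/9.
dried chickpeas: 275 g × 25/9 ÷ 28.35 g/oz ≈ 26.9 oz
ketchup: 180 mL × 25/9 ÷ 240 mL/cup ≈ 2.1 cup
tahini: 500 g × 25/9 ÷ 28.35 g/oz ≈ 49.0 oz
red lentils: (3 cup + 4 tbsp = 3.25 cup) × 25/9 × 192 g/cup ≈ 1733.3 g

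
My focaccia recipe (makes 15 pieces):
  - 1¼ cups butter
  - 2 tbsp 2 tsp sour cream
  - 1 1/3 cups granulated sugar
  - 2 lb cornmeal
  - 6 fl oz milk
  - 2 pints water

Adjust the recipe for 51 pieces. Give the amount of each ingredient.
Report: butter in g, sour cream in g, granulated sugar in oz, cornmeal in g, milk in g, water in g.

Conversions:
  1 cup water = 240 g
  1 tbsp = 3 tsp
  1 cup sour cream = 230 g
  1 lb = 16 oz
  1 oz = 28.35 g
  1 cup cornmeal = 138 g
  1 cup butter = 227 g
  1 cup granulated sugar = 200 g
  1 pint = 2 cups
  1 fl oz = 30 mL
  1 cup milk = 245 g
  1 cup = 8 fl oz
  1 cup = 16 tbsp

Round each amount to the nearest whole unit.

Scaling factor: 51/15 = 17/5 = 3.4.
butter: 1.25 cup × 17/5 × 227 g/cup ≈ 965 g
sour cream: (2 tbsp + 2 tsp = 8/3 tbsp) × 17/5 ÷ 16 tbsp/cup × 230 g/cup ≈ 130 g
granulated sugar: 4/3 cup × 17/5 × 200 g/cup ÷ 28.35 g/oz ≈ 32 oz
cornmeal: 2 lb × 17/5 × 16 oz/lb × 28.35 g/oz ≈ 3084 g
milk: 6 fl oz × 17/5 ÷ 8 fl oz/cup × 245 g/cup ≈ 625 g
water: 2 pint × 17/5 × 2 cup/pint × 240 g/cup = 3264 g

butter: 965 g; sour cream: 130 g; granulated sugar: 32 oz; cornmeal: 3084 g; milk: 625 g; water: 3264 g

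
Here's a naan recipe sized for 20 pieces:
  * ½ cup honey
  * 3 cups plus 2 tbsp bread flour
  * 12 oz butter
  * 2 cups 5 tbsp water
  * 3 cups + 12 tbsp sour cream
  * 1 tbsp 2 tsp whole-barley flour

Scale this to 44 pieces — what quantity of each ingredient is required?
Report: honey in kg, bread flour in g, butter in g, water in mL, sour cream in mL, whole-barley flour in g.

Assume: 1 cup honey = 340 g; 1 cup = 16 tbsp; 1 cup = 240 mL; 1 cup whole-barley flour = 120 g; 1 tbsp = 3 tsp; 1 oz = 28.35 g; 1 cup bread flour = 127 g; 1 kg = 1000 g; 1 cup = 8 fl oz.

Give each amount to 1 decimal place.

Scaling factor: 44/20 = 11/5 = 2.2.
honey: 0.5 cup × 11/5 × 340 g/cup ÷ 1000 g/kg ≈ 0.4 kg
bread flour: (3 cup + 2 tbsp = 3.125 cup) × 11/5 × 127 g/cup ≈ 873.1 g
butter: 12 oz × 11/5 × 28.35 g/oz ≈ 748.4 g
water: (2 cup + 5 tbsp = 2.3125 cup) × 11/5 × 240 mL/cup = 1221.0 mL
sour cream: (3 cup + 12 tbsp = 3.75 cup) × 11/5 × 240 mL/cup = 1980.0 mL
whole-barley flour: (1 tbsp + 2 tsp = 5/3 tbsp) × 11/5 ÷ 16 tbsp/cup × 120 g/cup = 27.5 g

honey: 0.4 kg; bread flour: 873.1 g; butter: 748.4 g; water: 1221.0 mL; sour cream: 1980.0 mL; whole-barley flour: 27.5 g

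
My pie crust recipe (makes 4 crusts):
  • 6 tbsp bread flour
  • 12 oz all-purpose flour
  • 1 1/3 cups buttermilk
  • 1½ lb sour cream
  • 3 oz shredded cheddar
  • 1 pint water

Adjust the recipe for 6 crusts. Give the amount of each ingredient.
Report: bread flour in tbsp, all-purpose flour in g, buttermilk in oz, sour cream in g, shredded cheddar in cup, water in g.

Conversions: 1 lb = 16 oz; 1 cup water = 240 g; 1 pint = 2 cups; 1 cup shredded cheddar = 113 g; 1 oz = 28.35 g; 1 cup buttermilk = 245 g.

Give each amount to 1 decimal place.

bread flour: 9.0 tbsp; all-purpose flour: 510.3 g; buttermilk: 17.3 oz; sour cream: 1020.6 g; shredded cheddar: 1.1 cup; water: 720.0 g

Scaling factor: 6/4 = 3/2 = 1.5.
bread flour: 6 tbsp × 3/2 = 9.0 tbsp
all-purpose flour: 12 oz × 3/2 × 28.35 g/oz = 510.3 g
buttermilk: 4/3 cup × 3/2 × 245 g/cup ÷ 28.35 g/oz ≈ 17.3 oz
sour cream: 1.5 lb × 3/2 × 16 oz/lb × 28.35 g/oz = 1020.6 g
shredded cheddar: 3 oz × 3/2 × 28.35 g/oz ÷ 113 g/cup ≈ 1.1 cup
water: 1 pint × 3/2 × 2 cup/pint × 240 g/cup = 720.0 g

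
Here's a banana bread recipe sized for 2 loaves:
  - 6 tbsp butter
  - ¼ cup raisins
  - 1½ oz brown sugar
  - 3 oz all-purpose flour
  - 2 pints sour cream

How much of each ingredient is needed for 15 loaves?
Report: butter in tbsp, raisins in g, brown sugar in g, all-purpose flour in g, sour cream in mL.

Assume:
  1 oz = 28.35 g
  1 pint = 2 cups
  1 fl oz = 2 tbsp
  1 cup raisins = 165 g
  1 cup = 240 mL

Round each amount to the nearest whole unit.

Scaling factor: 15/2 = 7.5.
butter: 6 tbsp × 15/2 = 45 tbsp
raisins: 0.25 cup × 15/2 × 165 g/cup ≈ 309 g
brown sugar: 1.5 oz × 15/2 × 28.35 g/oz ≈ 319 g
all-purpose flour: 3 oz × 15/2 × 28.35 g/oz ≈ 638 g
sour cream: 2 pint × 15/2 × 2 cup/pint × 240 mL/cup = 7200 mL

butter: 45 tbsp; raisins: 309 g; brown sugar: 319 g; all-purpose flour: 638 g; sour cream: 7200 mL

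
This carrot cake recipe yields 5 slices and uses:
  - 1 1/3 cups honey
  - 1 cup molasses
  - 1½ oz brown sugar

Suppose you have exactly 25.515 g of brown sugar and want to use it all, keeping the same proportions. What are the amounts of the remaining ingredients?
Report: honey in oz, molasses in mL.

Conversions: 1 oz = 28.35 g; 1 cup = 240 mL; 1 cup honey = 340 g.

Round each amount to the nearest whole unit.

honey: 10 oz; molasses: 144 mL

The original recipe has 42.525 g of brown sugar, so the scaling factor is 25.515 ÷ 42.525 = 3/5 = 0.6.
honey: 4/3 cup × 3/5 × 340 g/cup ÷ 28.35 g/oz ≈ 10 oz
molasses: 1 cup × 3/5 × 240 mL/cup = 144 mL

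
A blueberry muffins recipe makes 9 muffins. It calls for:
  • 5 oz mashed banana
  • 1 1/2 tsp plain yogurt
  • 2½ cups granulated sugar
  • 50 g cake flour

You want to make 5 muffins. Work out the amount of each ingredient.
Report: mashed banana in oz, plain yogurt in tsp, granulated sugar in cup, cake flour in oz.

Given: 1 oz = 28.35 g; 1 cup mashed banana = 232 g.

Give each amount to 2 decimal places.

Scaling factor: 5/9.
mashed banana: 5 oz × 5/9 ≈ 2.78 oz
plain yogurt: 1.5 tsp × 5/9 ≈ 0.83 tsp
granulated sugar: 2.5 cup × 5/9 ≈ 1.39 cup
cake flour: 50 g × 5/9 ÷ 28.35 g/oz ≈ 0.98 oz

mashed banana: 2.78 oz; plain yogurt: 0.83 tsp; granulated sugar: 1.39 cup; cake flour: 0.98 oz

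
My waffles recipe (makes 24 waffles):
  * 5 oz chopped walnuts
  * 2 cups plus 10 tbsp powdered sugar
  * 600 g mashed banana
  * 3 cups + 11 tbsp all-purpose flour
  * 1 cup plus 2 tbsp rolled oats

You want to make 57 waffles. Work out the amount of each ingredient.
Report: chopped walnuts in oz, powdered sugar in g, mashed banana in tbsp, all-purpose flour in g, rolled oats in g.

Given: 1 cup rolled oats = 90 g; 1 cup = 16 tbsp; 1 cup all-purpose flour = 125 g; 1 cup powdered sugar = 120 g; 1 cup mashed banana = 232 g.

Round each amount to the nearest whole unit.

Scaling factor: 57/24 = 19/8 = 2.375.
chopped walnuts: 5 oz × 19/8 ≈ 12 oz
powdered sugar: (2 cup + 10 tbsp = 2.625 cup) × 19/8 × 120 g/cup ≈ 748 g
mashed banana: 600 g × 19/8 ÷ 232 g/cup × 16 tbsp/cup ≈ 98 tbsp
all-purpose flour: (3 cup + 11 tbsp = 3.6875 cup) × 19/8 × 125 g/cup ≈ 1095 g
rolled oats: (1 cup + 2 tbsp = 1.125 cup) × 19/8 × 90 g/cup ≈ 240 g

chopped walnuts: 12 oz; powdered sugar: 748 g; mashed banana: 98 tbsp; all-purpose flour: 1095 g; rolled oats: 240 g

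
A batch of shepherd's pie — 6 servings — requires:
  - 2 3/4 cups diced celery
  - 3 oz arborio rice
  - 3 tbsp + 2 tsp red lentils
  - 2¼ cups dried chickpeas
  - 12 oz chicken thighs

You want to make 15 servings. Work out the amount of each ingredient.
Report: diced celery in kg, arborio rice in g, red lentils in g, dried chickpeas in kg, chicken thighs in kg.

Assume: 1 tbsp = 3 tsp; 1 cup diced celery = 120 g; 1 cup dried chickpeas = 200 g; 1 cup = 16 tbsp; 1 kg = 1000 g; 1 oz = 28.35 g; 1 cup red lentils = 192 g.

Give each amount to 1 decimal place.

diced celery: 0.8 kg; arborio rice: 212.6 g; red lentils: 110.0 g; dried chickpeas: 1.1 kg; chicken thighs: 0.9 kg

Scaling factor: 15/6 = 5/2 = 2.5.
diced celery: 2.75 cup × 5/2 × 120 g/cup ÷ 1000 g/kg ≈ 0.8 kg
arborio rice: 3 oz × 5/2 × 28.35 g/oz ≈ 212.6 g
red lentils: (3 tbsp + 2 tsp = 11/3 tbsp) × 5/2 ÷ 16 tbsp/cup × 192 g/cup = 110.0 g
dried chickpeas: 2.25 cup × 5/2 × 200 g/cup ÷ 1000 g/kg ≈ 1.1 kg
chicken thighs: 12 oz × 5/2 × 28.35 g/oz ÷ 1000 g/kg ≈ 0.9 kg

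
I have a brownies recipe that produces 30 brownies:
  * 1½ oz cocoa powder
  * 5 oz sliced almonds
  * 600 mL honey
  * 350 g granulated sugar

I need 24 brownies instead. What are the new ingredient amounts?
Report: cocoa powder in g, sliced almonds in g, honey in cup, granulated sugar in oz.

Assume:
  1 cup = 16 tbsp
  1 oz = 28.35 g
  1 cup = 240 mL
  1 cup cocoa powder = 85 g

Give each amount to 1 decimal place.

cocoa powder: 34.0 g; sliced almonds: 113.4 g; honey: 2.0 cup; granulated sugar: 9.9 oz

Scaling factor: 24/30 = 4/5 = 0.8.
cocoa powder: 1.5 oz × 4/5 × 28.35 g/oz ≈ 34.0 g
sliced almonds: 5 oz × 4/5 × 28.35 g/oz = 113.4 g
honey: 600 mL × 4/5 ÷ 240 mL/cup = 2.0 cup
granulated sugar: 350 g × 4/5 ÷ 28.35 g/oz ≈ 9.9 oz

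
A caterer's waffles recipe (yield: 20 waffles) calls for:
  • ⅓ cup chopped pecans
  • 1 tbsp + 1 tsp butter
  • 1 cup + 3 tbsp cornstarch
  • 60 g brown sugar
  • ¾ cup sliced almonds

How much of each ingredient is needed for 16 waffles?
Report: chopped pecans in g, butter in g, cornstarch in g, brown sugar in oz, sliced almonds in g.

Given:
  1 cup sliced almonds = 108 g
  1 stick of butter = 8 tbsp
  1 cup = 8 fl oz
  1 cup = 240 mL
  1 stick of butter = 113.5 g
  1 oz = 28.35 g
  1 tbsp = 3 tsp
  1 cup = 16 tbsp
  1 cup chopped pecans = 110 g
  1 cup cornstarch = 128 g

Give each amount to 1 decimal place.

chopped pecans: 29.3 g; butter: 15.1 g; cornstarch: 121.6 g; brown sugar: 1.7 oz; sliced almonds: 64.8 g

Scaling factor: 16/20 = 4/5 = 0.8.
chopped pecans: 1/3 cup × 4/5 × 110 g/cup ≈ 29.3 g
butter: (1 tbsp + 1 tsp = 4/3 tbsp) × 4/5 ÷ 8 tbsp/stick × 113.5 g/stick ≈ 15.1 g
cornstarch: (1 cup + 3 tbsp = 1.1875 cup) × 4/5 × 128 g/cup = 121.6 g
brown sugar: 60 g × 4/5 ÷ 28.35 g/oz ≈ 1.7 oz
sliced almonds: 0.75 cup × 4/5 × 108 g/cup = 64.8 g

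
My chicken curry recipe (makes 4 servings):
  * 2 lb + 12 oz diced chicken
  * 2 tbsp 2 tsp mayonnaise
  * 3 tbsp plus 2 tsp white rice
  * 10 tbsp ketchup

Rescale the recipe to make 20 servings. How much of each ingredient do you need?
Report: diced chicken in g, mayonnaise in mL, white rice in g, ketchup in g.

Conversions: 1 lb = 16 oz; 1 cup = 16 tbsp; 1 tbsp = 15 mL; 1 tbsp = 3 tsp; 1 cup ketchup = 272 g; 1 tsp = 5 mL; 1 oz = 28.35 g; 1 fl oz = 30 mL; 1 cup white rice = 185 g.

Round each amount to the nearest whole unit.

Scaling factor: 20/4 = 5.
diced chicken: (2 lb + 12 oz = 2.75 lb) × 5 × 16 oz/lb × 28.35 g/oz = 6237 g
mayonnaise: (2 tbsp + 2 tsp = 8/3 tbsp) × 5 × 15 mL/tbsp = 200 mL
white rice: (3 tbsp + 2 tsp = 11/3 tbsp) × 5 ÷ 16 tbsp/cup × 185 g/cup ≈ 212 g
ketchup: 10 tbsp × 5 ÷ 16 tbsp/cup × 272 g/cup = 850 g

diced chicken: 6237 g; mayonnaise: 200 mL; white rice: 212 g; ketchup: 850 g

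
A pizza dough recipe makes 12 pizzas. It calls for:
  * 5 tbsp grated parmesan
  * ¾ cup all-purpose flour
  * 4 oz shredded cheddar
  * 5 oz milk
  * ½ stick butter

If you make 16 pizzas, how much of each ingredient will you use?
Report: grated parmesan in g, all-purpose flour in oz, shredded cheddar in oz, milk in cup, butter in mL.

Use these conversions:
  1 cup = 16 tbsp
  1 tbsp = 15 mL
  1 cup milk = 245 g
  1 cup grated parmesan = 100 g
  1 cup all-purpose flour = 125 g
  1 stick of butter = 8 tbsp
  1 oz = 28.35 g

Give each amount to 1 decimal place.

grated parmesan: 41.7 g; all-purpose flour: 4.4 oz; shredded cheddar: 5.3 oz; milk: 0.8 cup; butter: 80.0 mL

Scaling factor: 16/12 = 4/3.
grated parmesan: 5 tbsp × 4/3 ÷ 16 tbsp/cup × 100 g/cup ≈ 41.7 g
all-purpose flour: 0.75 cup × 4/3 × 125 g/cup ÷ 28.35 g/oz ≈ 4.4 oz
shredded cheddar: 4 oz × 4/3 ≈ 5.3 oz
milk: 5 oz × 4/3 × 28.35 g/oz ÷ 245 g/cup ≈ 0.8 cup
butter: 0.5 stick × 4/3 × 8 tbsp/stick × 15 mL/tbsp = 80.0 mL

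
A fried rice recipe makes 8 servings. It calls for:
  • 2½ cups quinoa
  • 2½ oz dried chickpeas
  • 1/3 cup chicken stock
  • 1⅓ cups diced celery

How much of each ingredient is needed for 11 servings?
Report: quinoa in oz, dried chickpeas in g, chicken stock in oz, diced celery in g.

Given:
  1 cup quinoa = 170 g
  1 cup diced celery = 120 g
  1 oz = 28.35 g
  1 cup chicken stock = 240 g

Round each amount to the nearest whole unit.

Scaling factor: 11/8 = 1.375.
quinoa: 2.5 cup × 11/8 × 170 g/cup ÷ 28.35 g/oz ≈ 21 oz
dried chickpeas: 2.5 oz × 11/8 × 28.35 g/oz ≈ 97 g
chicken stock: 1/3 cup × 11/8 × 240 g/cup ÷ 28.35 g/oz ≈ 4 oz
diced celery: 4/3 cup × 11/8 × 120 g/cup = 220 g

quinoa: 21 oz; dried chickpeas: 97 g; chicken stock: 4 oz; diced celery: 220 g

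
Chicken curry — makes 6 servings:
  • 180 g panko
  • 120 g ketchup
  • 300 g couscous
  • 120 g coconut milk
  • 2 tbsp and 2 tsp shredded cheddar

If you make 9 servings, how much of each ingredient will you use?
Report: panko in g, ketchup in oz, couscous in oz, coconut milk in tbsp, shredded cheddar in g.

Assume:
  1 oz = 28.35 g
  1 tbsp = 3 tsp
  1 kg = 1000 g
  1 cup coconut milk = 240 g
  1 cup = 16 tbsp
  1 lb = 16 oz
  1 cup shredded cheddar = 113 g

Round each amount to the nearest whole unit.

Scaling factor: 9/6 = 3/2 = 1.5.
panko: 180 g × 3/2 = 270 g
ketchup: 120 g × 3/2 ÷ 28.35 g/oz ≈ 6 oz
couscous: 300 g × 3/2 ÷ 28.35 g/oz ≈ 16 oz
coconut milk: 120 g × 3/2 ÷ 240 g/cup × 16 tbsp/cup = 12 tbsp
shredded cheddar: (2 tbsp + 2 tsp = 8/3 tbsp) × 3/2 ÷ 16 tbsp/cup × 113 g/cup ≈ 28 g

panko: 270 g; ketchup: 6 oz; couscous: 16 oz; coconut milk: 12 tbsp; shredded cheddar: 28 g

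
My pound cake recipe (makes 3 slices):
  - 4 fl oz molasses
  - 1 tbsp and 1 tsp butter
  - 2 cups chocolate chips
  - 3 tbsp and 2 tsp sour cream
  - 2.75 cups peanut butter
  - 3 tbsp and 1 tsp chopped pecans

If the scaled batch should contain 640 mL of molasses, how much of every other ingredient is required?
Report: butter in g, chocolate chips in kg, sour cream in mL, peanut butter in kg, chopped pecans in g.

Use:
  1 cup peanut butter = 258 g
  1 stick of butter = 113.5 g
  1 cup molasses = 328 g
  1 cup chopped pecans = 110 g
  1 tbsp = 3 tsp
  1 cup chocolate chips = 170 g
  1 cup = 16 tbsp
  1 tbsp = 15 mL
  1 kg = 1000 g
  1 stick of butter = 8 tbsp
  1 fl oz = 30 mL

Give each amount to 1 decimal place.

The original recipe has 120 mL of molasses, so the scaling factor is 640 ÷ 120 = 16/3.
butter: (1 tbsp + 1 tsp = 4/3 tbsp) × 16/3 ÷ 8 tbsp/stick × 113.5 g/stick ≈ 100.9 g
chocolate chips: 2 cup × 16/3 × 170 g/cup ÷ 1000 g/kg ≈ 1.8 kg
sour cream: (3 tbsp + 2 tsp = 11/3 tbsp) × 16/3 × 15 mL/tbsp ≈ 293.3 mL
peanut butter: 2.75 cup × 16/3 × 258 g/cup ÷ 1000 g/kg ≈ 3.8 kg
chopped pecans: (3 tbsp + 1 tsp = 10/3 tbsp) × 16/3 ÷ 16 tbsp/cup × 110 g/cup ≈ 122.2 g

butter: 100.9 g; chocolate chips: 1.8 kg; sour cream: 293.3 mL; peanut butter: 3.8 kg; chopped pecans: 122.2 g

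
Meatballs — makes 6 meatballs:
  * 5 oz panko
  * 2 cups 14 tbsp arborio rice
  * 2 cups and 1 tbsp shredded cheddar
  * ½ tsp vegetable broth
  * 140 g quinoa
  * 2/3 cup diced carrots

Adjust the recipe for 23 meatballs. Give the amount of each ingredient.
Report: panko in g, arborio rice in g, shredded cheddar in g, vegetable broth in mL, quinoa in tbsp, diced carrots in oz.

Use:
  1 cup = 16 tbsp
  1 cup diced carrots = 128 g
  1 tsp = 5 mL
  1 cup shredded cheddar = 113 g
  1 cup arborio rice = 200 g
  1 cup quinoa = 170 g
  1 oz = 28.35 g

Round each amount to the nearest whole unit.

panko: 543 g; arborio rice: 2204 g; shredded cheddar: 893 g; vegetable broth: 10 mL; quinoa: 51 tbsp; diced carrots: 12 oz

Scaling factor: 23/6.
panko: 5 oz × 23/6 × 28.35 g/oz ≈ 543 g
arborio rice: (2 cup + 14 tbsp = 2.875 cup) × 23/6 × 200 g/cup ≈ 2204 g
shredded cheddar: (2 cup + 1 tbsp = 2.0625 cup) × 23/6 × 113 g/cup ≈ 893 g
vegetable broth: 0.5 tsp × 23/6 × 5 mL/tsp ≈ 10 mL
quinoa: 140 g × 23/6 ÷ 170 g/cup × 16 tbsp/cup ≈ 51 tbsp
diced carrots: 2/3 cup × 23/6 × 128 g/cup ÷ 28.35 g/oz ≈ 12 oz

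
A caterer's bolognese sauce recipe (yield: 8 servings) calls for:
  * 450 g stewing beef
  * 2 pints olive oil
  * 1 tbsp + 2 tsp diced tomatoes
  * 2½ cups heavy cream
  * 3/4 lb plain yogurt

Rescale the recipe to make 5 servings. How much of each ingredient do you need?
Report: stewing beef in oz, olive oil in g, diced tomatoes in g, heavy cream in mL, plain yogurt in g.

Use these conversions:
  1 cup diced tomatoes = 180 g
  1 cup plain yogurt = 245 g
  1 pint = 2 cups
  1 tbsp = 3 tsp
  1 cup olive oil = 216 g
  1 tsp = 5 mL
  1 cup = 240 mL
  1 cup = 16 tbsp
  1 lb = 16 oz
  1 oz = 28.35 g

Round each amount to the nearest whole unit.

stewing beef: 10 oz; olive oil: 540 g; diced tomatoes: 12 g; heavy cream: 375 mL; plain yogurt: 213 g

Scaling factor: 5/8 = 0.625.
stewing beef: 450 g × 5/8 ÷ 28.35 g/oz ≈ 10 oz
olive oil: 2 pint × 5/8 × 2 cup/pint × 216 g/cup = 540 g
diced tomatoes: (1 tbsp + 2 tsp = 5/3 tbsp) × 5/8 ÷ 16 tbsp/cup × 180 g/cup ≈ 12 g
heavy cream: 2.5 cup × 5/8 × 240 mL/cup = 375 mL
plain yogurt: 0.75 lb × 5/8 × 16 oz/lb × 28.35 g/oz ≈ 213 g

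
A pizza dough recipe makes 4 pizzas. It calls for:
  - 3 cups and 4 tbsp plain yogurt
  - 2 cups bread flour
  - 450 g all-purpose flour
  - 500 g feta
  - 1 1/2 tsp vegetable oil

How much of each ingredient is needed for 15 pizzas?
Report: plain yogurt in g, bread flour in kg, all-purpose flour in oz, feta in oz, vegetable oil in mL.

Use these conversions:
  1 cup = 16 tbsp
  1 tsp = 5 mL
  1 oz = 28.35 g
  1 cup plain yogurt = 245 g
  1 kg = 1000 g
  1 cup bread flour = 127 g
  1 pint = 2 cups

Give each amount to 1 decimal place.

Scaling factor: 15/4 = 3.75.
plain yogurt: (3 cup + 4 tbsp = 3.25 cup) × 15/4 × 245 g/cup ≈ 2985.9 g
bread flour: 2 cup × 15/4 × 127 g/cup ÷ 1000 g/kg ≈ 1.0 kg
all-purpose flour: 450 g × 15/4 ÷ 28.35 g/oz ≈ 59.5 oz
feta: 500 g × 15/4 ÷ 28.35 g/oz ≈ 66.1 oz
vegetable oil: 1.5 tsp × 15/4 × 5 mL/tsp ≈ 28.1 mL

plain yogurt: 2985.9 g; bread flour: 1.0 kg; all-purpose flour: 59.5 oz; feta: 66.1 oz; vegetable oil: 28.1 mL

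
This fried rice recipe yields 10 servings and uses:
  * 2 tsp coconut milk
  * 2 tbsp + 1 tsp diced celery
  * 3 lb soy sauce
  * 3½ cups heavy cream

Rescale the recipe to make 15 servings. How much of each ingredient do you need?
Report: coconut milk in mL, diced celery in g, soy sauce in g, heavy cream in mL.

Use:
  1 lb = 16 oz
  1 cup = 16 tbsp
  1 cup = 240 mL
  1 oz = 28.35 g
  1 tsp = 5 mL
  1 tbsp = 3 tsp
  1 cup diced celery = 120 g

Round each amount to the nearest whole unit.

Scaling factor: 15/10 = 3/2 = 1.5.
coconut milk: 2 tsp × 3/2 × 5 mL/tsp = 15 mL
diced celery: (2 tbsp + 1 tsp = 7/3 tbsp) × 3/2 ÷ 16 tbsp/cup × 120 g/cup ≈ 26 g
soy sauce: 3 lb × 3/2 × 16 oz/lb × 28.35 g/oz ≈ 2041 g
heavy cream: 3.5 cup × 3/2 × 240 mL/cup = 1260 mL

coconut milk: 15 mL; diced celery: 26 g; soy sauce: 2041 g; heavy cream: 1260 mL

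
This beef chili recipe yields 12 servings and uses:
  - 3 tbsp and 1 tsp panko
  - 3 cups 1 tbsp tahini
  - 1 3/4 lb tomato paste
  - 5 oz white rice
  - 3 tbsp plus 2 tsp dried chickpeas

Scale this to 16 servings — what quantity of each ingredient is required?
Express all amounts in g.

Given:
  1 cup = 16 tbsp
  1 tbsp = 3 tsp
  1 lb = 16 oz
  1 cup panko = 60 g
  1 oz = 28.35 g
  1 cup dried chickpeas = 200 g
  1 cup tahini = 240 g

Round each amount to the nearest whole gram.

panko: 17 g; tahini: 980 g; tomato paste: 1058 g; white rice: 189 g; dried chickpeas: 61 g

Scaling factor: 16/12 = 4/3.
panko: (3 tbsp + 1 tsp = 10/3 tbsp) × 4/3 ÷ 16 tbsp/cup × 60 g/cup ≈ 17 g
tahini: (3 cup + 1 tbsp = 3.0625 cup) × 4/3 × 240 g/cup = 980 g
tomato paste: 1.75 lb × 4/3 × 16 oz/lb × 28.35 g/oz ≈ 1058 g
white rice: 5 oz × 4/3 × 28.35 g/oz = 189 g
dried chickpeas: (3 tbsp + 2 tsp = 11/3 tbsp) × 4/3 ÷ 16 tbsp/cup × 200 g/cup ≈ 61 g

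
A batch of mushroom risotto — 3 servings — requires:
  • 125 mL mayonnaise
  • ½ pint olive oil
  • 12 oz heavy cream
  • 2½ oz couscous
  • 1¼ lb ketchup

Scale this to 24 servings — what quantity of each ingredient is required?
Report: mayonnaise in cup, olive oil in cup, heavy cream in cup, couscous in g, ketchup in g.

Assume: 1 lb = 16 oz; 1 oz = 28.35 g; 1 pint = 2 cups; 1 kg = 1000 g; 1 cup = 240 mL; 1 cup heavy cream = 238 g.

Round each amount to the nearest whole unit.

mayonnaise: 4 cup; olive oil: 8 cup; heavy cream: 11 cup; couscous: 567 g; ketchup: 4536 g

Scaling factor: 24/3 = 8.
mayonnaise: 125 mL × 8 ÷ 240 mL/cup ≈ 4 cup
olive oil: 0.5 pint × 8 × 2 cup/pint = 8 cup
heavy cream: 12 oz × 8 × 28.35 g/oz ÷ 238 g/cup ≈ 11 cup
couscous: 2.5 oz × 8 × 28.35 g/oz = 567 g
ketchup: 1.25 lb × 8 × 16 oz/lb × 28.35 g/oz = 4536 g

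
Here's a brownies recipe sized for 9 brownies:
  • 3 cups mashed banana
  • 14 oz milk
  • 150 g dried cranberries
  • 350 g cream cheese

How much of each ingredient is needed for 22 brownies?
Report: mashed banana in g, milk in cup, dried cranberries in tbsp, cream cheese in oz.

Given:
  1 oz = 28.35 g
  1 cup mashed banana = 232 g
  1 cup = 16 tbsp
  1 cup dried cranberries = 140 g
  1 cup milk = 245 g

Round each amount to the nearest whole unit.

mashed banana: 1701 g; milk: 4 cup; dried cranberries: 42 tbsp; cream cheese: 30 oz

Scaling factor: 22/9.
mashed banana: 3 cup × 22/9 × 232 g/cup ≈ 1701 g
milk: 14 oz × 22/9 × 28.35 g/oz ÷ 245 g/cup ≈ 4 cup
dried cranberries: 150 g × 22/9 ÷ 140 g/cup × 16 tbsp/cup ≈ 42 tbsp
cream cheese: 350 g × 22/9 ÷ 28.35 g/oz ≈ 30 oz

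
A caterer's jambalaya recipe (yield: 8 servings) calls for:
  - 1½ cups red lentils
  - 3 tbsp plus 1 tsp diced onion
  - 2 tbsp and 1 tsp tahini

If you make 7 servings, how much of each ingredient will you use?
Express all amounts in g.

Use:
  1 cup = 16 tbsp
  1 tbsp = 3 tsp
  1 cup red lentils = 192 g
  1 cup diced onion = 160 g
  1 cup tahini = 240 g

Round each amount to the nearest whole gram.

Scaling factor: 7/8 = 0.875.
red lentils: 1.5 cup × 7/8 × 192 g/cup = 252 g
diced onion: (3 tbsp + 1 tsp = 10/3 tbsp) × 7/8 ÷ 16 tbsp/cup × 160 g/cup ≈ 29 g
tahini: (2 tbsp + 1 tsp = 7/3 tbsp) × 7/8 ÷ 16 tbsp/cup × 240 g/cup ≈ 31 g

red lentils: 252 g; diced onion: 29 g; tahini: 31 g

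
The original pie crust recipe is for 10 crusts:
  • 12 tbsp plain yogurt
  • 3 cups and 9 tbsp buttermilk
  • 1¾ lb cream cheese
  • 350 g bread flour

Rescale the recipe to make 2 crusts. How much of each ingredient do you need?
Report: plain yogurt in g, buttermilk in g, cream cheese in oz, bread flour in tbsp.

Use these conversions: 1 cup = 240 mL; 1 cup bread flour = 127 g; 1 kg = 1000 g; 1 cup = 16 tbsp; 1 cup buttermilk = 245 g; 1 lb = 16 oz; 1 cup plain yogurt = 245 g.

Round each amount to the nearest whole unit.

Scaling factor: 2/10 = 1/5 = 0.2.
plain yogurt: 12 tbsp × 1/5 ÷ 16 tbsp/cup × 245 g/cup ≈ 37 g
buttermilk: (3 cup + 9 tbsp = 3.5625 cup) × 1/5 × 245 g/cup ≈ 175 g
cream cheese: 1.75 lb × 1/5 × 16 oz/lb ≈ 6 oz
bread flour: 350 g × 1/5 ÷ 127 g/cup × 16 tbsp/cup ≈ 9 tbsp

plain yogurt: 37 g; buttermilk: 175 g; cream cheese: 6 oz; bread flour: 9 tbsp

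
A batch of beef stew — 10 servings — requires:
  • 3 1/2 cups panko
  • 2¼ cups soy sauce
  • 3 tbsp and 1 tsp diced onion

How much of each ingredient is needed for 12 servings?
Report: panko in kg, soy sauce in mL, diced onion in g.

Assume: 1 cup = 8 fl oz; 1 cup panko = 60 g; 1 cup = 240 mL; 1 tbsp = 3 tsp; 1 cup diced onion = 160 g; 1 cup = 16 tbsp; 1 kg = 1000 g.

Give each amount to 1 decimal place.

panko: 0.3 kg; soy sauce: 648.0 mL; diced onion: 40.0 g

Scaling factor: 12/10 = 6/5 = 1.2.
panko: 3.5 cup × 6/5 × 60 g/cup ÷ 1000 g/kg ≈ 0.3 kg
soy sauce: 2.25 cup × 6/5 × 240 mL/cup = 648.0 mL
diced onion: (3 tbsp + 1 tsp = 10/3 tbsp) × 6/5 ÷ 16 tbsp/cup × 160 g/cup = 40.0 g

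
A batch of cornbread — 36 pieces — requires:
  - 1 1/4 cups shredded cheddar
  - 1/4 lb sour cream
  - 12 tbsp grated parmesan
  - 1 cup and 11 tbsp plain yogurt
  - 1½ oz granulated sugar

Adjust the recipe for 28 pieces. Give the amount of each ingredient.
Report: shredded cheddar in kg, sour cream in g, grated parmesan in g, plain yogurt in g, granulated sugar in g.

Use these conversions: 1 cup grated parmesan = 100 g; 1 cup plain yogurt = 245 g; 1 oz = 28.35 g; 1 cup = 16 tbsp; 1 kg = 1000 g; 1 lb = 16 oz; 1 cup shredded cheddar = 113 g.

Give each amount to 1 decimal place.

Scaling factor: 28/36 = 7/9.
shredded cheddar: 1.25 cup × 7/9 × 113 g/cup ÷ 1000 g/kg ≈ 0.1 kg
sour cream: 0.25 lb × 7/9 × 16 oz/lb × 28.35 g/oz = 88.2 g
grated parmesan: 12 tbsp × 7/9 ÷ 16 tbsp/cup × 100 g/cup ≈ 58.3 g
plain yogurt: (1 cup + 11 tbsp = 1.6875 cup) × 7/9 × 245 g/cup ≈ 321.6 g
granulated sugar: 1.5 oz × 7/9 × 28.35 g/oz ≈ 33.1 g

shredded cheddar: 0.1 kg; sour cream: 88.2 g; grated parmesan: 58.3 g; plain yogurt: 321.6 g; granulated sugar: 33.1 g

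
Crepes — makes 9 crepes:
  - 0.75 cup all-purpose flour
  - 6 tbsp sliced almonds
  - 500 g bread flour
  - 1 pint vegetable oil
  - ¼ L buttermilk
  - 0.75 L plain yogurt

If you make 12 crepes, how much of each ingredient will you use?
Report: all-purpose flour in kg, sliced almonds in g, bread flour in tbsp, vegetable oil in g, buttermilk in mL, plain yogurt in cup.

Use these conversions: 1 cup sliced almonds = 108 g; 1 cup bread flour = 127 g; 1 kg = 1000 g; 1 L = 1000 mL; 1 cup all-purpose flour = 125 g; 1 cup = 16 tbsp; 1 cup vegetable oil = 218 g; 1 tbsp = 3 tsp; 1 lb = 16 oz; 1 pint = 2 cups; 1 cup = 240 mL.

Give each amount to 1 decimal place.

all-purpose flour: 0.1 kg; sliced almonds: 54.0 g; bread flour: 84.0 tbsp; vegetable oil: 581.3 g; buttermilk: 333.3 mL; plain yogurt: 4.2 cup

Scaling factor: 12/9 = 4/3.
all-purpose flour: 0.75 cup × 4/3 × 125 g/cup ÷ 1000 g/kg ≈ 0.1 kg
sliced almonds: 6 tbsp × 4/3 ÷ 16 tbsp/cup × 108 g/cup = 54.0 g
bread flour: 500 g × 4/3 ÷ 127 g/cup × 16 tbsp/cup ≈ 84.0 tbsp
vegetable oil: 1 pint × 4/3 × 2 cup/pint × 218 g/cup ≈ 581.3 g
buttermilk: 0.25 L × 4/3 × 1000 mL/L ≈ 333.3 mL
plain yogurt: 0.75 L × 4/3 × 1000 mL/L ÷ 240 mL/cup ≈ 4.2 cup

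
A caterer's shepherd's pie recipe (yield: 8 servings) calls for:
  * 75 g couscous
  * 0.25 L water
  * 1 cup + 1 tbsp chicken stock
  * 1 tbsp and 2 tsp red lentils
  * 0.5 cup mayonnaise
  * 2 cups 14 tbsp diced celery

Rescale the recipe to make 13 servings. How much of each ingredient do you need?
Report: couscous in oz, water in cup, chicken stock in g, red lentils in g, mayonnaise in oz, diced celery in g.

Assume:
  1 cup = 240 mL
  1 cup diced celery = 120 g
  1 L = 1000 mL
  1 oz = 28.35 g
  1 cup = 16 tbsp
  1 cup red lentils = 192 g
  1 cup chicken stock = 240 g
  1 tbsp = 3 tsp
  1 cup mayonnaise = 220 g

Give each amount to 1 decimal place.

Scaling factor: 13/8 = 1.625.
couscous: 75 g × 13/8 ÷ 28.35 g/oz ≈ 4.3 oz
water: 0.25 L × 13/8 × 1000 mL/L ÷ 240 mL/cup ≈ 1.7 cup
chicken stock: (1 cup + 1 tbsp = 1.0625 cup) × 13/8 × 240 g/cup ≈ 414.4 g
red lentils: (1 tbsp + 2 tsp = 5/3 tbsp) × 13/8 ÷ 16 tbsp/cup × 192 g/cup = 32.5 g
mayonnaise: 0.5 cup × 13/8 × 220 g/cup ÷ 28.35 g/oz ≈ 6.3 oz
diced celery: (2 cup + 14 tbsp = 2.875 cup) × 13/8 × 120 g/cup ≈ 560.6 g

couscous: 4.3 oz; water: 1.7 cup; chicken stock: 414.4 g; red lentils: 32.5 g; mayonnaise: 6.3 oz; diced celery: 560.6 g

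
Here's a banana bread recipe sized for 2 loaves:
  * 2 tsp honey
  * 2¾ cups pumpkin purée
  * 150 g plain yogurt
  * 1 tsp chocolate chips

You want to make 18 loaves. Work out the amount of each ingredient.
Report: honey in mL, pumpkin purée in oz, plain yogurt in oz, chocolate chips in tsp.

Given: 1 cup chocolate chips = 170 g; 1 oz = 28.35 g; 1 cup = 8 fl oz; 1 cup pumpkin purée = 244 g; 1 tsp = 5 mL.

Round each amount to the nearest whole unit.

Scaling factor: 18/2 = 9.
honey: 2 tsp × 9 × 5 mL/tsp = 90 mL
pumpkin purée: 2.75 cup × 9 × 244 g/cup ÷ 28.35 g/oz ≈ 213 oz
plain yogurt: 150 g × 9 ÷ 28.35 g/oz ≈ 48 oz
chocolate chips: 1 tsp × 9 = 9 tsp

honey: 90 mL; pumpkin purée: 213 oz; plain yogurt: 48 oz; chocolate chips: 9 tsp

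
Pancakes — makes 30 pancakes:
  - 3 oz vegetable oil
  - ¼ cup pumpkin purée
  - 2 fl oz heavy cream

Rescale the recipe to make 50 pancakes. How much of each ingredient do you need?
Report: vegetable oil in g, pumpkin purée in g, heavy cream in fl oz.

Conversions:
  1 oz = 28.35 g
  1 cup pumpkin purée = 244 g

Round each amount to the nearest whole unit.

Scaling factor: 50/30 = 5/3.
vegetable oil: 3 oz × 5/3 × 28.35 g/oz ≈ 142 g
pumpkin purée: 0.25 cup × 5/3 × 244 g/cup ≈ 102 g
heavy cream: 2 fl oz × 5/3 ≈ 3 fl oz

vegetable oil: 142 g; pumpkin purée: 102 g; heavy cream: 3 fl oz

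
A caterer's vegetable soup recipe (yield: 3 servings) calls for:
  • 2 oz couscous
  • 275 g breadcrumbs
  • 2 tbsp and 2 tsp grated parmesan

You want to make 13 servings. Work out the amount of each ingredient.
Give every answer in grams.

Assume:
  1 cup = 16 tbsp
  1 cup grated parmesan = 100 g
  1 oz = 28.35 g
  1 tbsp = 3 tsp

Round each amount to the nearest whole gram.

Scaling factor: 13/3.
couscous: 2 oz × 13/3 × 28.35 g/oz ≈ 246 g
breadcrumbs: 275 g × 13/3 ≈ 1192 g
grated parmesan: (2 tbsp + 2 tsp = 8/3 tbsp) × 13/3 ÷ 16 tbsp/cup × 100 g/cup ≈ 72 g

couscous: 246 g; breadcrumbs: 1192 g; grated parmesan: 72 g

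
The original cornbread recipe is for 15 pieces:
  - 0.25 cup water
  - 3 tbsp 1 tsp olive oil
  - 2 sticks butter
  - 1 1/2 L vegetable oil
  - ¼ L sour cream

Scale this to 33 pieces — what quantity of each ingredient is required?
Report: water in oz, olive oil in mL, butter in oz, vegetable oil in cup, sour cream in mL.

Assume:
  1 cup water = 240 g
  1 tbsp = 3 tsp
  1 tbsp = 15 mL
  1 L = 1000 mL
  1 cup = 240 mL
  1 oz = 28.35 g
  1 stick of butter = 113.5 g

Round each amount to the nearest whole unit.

Scaling factor: 33/15 = 11/5 = 2.2.
water: 0.25 cup × 11/5 × 240 g/cup ÷ 28.35 g/oz ≈ 5 oz
olive oil: (3 tbsp + 1 tsp = 10/3 tbsp) × 11/5 × 15 mL/tbsp = 110 mL
butter: 2 stick × 11/5 × 113.5 g/stick ÷ 28.35 g/oz ≈ 18 oz
vegetable oil: 1.5 L × 11/5 × 1000 mL/L ÷ 240 mL/cup ≈ 14 cup
sour cream: 0.25 L × 11/5 × 1000 mL/L = 550 mL

water: 5 oz; olive oil: 110 mL; butter: 18 oz; vegetable oil: 14 cup; sour cream: 550 mL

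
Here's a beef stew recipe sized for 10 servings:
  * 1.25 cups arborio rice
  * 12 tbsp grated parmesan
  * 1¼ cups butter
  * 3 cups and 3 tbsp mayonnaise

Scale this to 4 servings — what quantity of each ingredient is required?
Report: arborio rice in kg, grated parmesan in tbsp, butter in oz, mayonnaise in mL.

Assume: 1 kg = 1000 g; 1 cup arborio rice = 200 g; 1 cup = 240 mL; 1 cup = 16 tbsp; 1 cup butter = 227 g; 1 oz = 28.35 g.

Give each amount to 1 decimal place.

arborio rice: 0.1 kg; grated parmesan: 4.8 tbsp; butter: 4.0 oz; mayonnaise: 306.0 mL

Scaling factor: 4/10 = 2/5 = 0.4.
arborio rice: 1.25 cup × 2/5 × 200 g/cup ÷ 1000 g/kg = 0.1 kg
grated parmesan: 12 tbsp × 2/5 = 4.8 tbsp
butter: 1.25 cup × 2/5 × 227 g/cup ÷ 28.35 g/oz ≈ 4.0 oz
mayonnaise: (3 cup + 3 tbsp = 3.1875 cup) × 2/5 × 240 mL/cup = 306.0 mL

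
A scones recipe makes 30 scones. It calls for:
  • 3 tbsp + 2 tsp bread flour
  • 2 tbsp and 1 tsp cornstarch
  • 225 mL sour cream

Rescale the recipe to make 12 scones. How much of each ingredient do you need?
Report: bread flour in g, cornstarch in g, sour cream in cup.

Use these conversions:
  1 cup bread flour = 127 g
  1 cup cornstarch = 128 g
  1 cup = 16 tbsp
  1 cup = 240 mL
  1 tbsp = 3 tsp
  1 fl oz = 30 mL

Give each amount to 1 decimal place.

bread flour: 11.6 g; cornstarch: 7.5 g; sour cream: 0.4 cup

Scaling factor: 12/30 = 2/5 = 0.4.
bread flour: (3 tbsp + 2 tsp = 11/3 tbsp) × 2/5 ÷ 16 tbsp/cup × 127 g/cup ≈ 11.6 g
cornstarch: (2 tbsp + 1 tsp = 7/3 tbsp) × 2/5 ÷ 16 tbsp/cup × 128 g/cup ≈ 7.5 g
sour cream: 225 mL × 2/5 ÷ 240 mL/cup ≈ 0.4 cup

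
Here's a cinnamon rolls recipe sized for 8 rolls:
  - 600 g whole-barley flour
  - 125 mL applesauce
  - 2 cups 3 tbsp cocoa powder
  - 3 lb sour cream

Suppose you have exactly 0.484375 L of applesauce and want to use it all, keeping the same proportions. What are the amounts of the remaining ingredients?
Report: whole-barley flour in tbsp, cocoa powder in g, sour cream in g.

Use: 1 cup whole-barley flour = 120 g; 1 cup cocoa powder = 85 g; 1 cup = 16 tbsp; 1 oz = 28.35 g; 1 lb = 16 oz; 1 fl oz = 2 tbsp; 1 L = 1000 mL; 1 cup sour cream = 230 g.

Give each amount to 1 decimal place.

The original recipe has 0.125 L of applesauce, so the scaling factor is 0.484375 ÷ 0.125 = 31/8 = 3.875.
whole-barley flour: 600 g × 31/8 ÷ 120 g/cup × 16 tbsp/cup = 310.0 tbsp
cocoa powder: (2 cup + 3 tbsp = 2.1875 cup) × 31/8 × 85 g/cup ≈ 720.5 g
sour cream: 3 lb × 31/8 × 16 oz/lb × 28.35 g/oz = 5273.1 g

whole-barley flour: 310.0 tbsp; cocoa powder: 720.5 g; sour cream: 5273.1 g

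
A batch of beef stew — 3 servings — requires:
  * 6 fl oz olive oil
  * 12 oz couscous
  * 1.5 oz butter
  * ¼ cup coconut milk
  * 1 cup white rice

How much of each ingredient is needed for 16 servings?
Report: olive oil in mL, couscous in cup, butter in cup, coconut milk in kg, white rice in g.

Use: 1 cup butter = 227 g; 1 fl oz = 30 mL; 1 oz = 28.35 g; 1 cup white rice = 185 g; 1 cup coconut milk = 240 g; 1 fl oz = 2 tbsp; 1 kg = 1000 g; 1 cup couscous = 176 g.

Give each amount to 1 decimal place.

olive oil: 960.0 mL; couscous: 10.3 cup; butter: 1.0 cup; coconut milk: 0.3 kg; white rice: 986.7 g

Scaling factor: 16/3.
olive oil: 6 fl oz × 16/3 × 30 mL/fl oz = 960.0 mL
couscous: 12 oz × 16/3 × 28.35 g/oz ÷ 176 g/cup ≈ 10.3 cup
butter: 1.5 oz × 16/3 × 28.35 g/oz ÷ 227 g/cup ≈ 1.0 cup
coconut milk: 0.25 cup × 16/3 × 240 g/cup ÷ 1000 g/kg ≈ 0.3 kg
white rice: 1 cup × 16/3 × 185 g/cup ≈ 986.7 g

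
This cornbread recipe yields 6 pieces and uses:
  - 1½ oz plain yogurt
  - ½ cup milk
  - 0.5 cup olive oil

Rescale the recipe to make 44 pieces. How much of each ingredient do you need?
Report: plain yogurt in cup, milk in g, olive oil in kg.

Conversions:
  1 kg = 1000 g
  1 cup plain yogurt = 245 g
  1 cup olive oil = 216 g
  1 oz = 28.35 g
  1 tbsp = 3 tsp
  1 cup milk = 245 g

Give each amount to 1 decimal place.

Scaling factor: 44/6 = 22/3.
plain yogurt: 1.5 oz × 22/3 × 28.35 g/oz ÷ 245 g/cup ≈ 1.3 cup
milk: 0.5 cup × 22/3 × 245 g/cup ≈ 898.3 g
olive oil: 0.5 cup × 22/3 × 216 g/cup ÷ 1000 g/kg ≈ 0.8 kg

plain yogurt: 1.3 cup; milk: 898.3 g; olive oil: 0.8 kg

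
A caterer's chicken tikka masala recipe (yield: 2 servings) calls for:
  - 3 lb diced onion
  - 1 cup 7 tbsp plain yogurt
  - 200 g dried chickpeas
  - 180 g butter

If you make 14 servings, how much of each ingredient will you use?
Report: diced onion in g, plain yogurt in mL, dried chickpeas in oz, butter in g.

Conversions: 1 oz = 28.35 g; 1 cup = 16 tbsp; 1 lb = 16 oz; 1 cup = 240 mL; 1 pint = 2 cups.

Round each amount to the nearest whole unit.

Scaling factor: 14/2 = 7.
diced onion: 3 lb × 7 × 16 oz/lb × 28.35 g/oz ≈ 9526 g
plain yogurt: (1 cup + 7 tbsp = 1.4375 cup) × 7 × 240 mL/cup = 2415 mL
dried chickpeas: 200 g × 7 ÷ 28.35 g/oz ≈ 49 oz
butter: 180 g × 7 = 1260 g

diced onion: 9526 g; plain yogurt: 2415 mL; dried chickpeas: 49 oz; butter: 1260 g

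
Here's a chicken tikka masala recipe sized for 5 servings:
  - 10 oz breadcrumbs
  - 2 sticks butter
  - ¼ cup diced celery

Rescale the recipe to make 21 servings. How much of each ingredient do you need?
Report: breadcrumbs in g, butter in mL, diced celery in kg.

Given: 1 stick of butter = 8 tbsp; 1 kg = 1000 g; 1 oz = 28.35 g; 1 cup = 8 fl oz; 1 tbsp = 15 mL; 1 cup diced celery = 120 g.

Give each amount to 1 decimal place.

breadcrumbs: 1190.7 g; butter: 1008.0 mL; diced celery: 0.1 kg

Scaling factor: 21/5 = 4.2.
breadcrumbs: 10 oz × 21/5 × 28.35 g/oz = 1190.7 g
butter: 2 stick × 21/5 × 8 tbsp/stick × 15 mL/tbsp = 1008.0 mL
diced celery: 0.25 cup × 21/5 × 120 g/cup ÷ 1000 g/kg ≈ 0.1 kg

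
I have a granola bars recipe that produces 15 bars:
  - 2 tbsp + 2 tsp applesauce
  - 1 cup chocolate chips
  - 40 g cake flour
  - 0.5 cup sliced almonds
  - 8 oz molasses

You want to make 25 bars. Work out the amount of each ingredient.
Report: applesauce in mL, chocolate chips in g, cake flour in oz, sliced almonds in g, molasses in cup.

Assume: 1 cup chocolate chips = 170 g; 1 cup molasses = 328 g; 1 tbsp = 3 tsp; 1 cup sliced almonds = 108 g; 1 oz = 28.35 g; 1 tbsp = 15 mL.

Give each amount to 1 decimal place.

applesauce: 66.7 mL; chocolate chips: 283.3 g; cake flour: 2.4 oz; sliced almonds: 90.0 g; molasses: 1.2 cup

Scaling factor: 25/15 = 5/3.
applesauce: (2 tbsp + 2 tsp = 8/3 tbsp) × 5/3 × 15 mL/tbsp ≈ 66.7 mL
chocolate chips: 1 cup × 5/3 × 170 g/cup ≈ 283.3 g
cake flour: 40 g × 5/3 ÷ 28.35 g/oz ≈ 2.4 oz
sliced almonds: 0.5 cup × 5/3 × 108 g/cup = 90.0 g
molasses: 8 oz × 5/3 × 28.35 g/oz ÷ 328 g/cup ≈ 1.2 cup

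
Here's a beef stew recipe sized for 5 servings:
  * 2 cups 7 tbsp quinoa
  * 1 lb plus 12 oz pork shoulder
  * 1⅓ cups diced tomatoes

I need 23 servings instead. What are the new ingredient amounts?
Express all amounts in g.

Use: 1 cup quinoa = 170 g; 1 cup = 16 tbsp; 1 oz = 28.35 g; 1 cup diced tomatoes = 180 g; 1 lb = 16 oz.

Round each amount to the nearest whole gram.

quinoa: 1906 g; pork shoulder: 3651 g; diced tomatoes: 1104 g

Scaling factor: 23/5 = 4.6.
quinoa: (2 cup + 7 tbsp = 2.4375 cup) × 23/5 × 170 g/cup ≈ 1906 g
pork shoulder: (1 lb + 12 oz = 1.75 lb) × 23/5 × 16 oz/lb × 28.35 g/oz ≈ 3651 g
diced tomatoes: 4/3 cup × 23/5 × 180 g/cup = 1104 g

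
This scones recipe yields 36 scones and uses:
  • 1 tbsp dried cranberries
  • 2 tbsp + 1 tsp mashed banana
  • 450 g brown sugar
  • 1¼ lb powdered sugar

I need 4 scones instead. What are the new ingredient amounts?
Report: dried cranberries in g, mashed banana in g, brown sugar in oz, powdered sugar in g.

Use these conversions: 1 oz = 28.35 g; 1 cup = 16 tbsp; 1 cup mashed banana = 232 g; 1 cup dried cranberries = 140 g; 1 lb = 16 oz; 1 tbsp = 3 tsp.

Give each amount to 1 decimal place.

Scaling factor: 4/36 = 1/9.
dried cranberries: 1 tbsp × 1/9 ÷ 16 tbsp/cup × 140 g/cup ≈ 1.0 g
mashed banana: (2 tbsp + 1 tsp = 7/3 tbsp) × 1/9 ÷ 16 tbsp/cup × 232 g/cup ≈ 3.8 g
brown sugar: 450 g × 1/9 ÷ 28.35 g/oz ≈ 1.8 oz
powdered sugar: 1.25 lb × 1/9 × 16 oz/lb × 28.35 g/oz = 63.0 g

dried cranberries: 1.0 g; mashed banana: 3.8 g; brown sugar: 1.8 oz; powdered sugar: 63.0 g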